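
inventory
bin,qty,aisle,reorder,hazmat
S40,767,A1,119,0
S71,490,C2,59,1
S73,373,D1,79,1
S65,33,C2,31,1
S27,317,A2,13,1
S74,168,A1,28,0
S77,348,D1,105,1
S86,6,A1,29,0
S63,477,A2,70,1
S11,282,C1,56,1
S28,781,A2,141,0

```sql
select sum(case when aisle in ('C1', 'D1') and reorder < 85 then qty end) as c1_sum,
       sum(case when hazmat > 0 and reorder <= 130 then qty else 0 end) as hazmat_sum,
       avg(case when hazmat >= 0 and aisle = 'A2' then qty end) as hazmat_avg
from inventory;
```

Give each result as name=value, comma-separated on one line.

[c1_sum: aisle in ('C1', 'D1') and reorder < 85]
bin=S40: ✗
bin=S71: ✗
bin=S73: ✓ → 373
bin=S65: ✗
bin=S27: ✗
bin=S74: ✗
bin=S77: ✗
bin=S86: ✗
bin=S63: ✗
bin=S11: ✓ → 282
bin=S28: ✗
c1_sum = 373 + 282 = 655
—
[hazmat_sum: hazmat > 0 and reorder <= 130]
bin=S40: ✗
bin=S71: ✓ → 490
bin=S73: ✓ → 373
bin=S65: ✓ → 33
bin=S27: ✓ → 317
bin=S74: ✗
bin=S77: ✓ → 348
bin=S86: ✗
bin=S63: ✓ → 477
bin=S11: ✓ → 282
bin=S28: ✗
hazmat_sum = 490 + 373 + 33 + 317 + 348 + 477 + 282 = 2320
—
[hazmat_avg: hazmat >= 0 and aisle = 'A2']
bin=S40: ✗
bin=S71: ✗
bin=S73: ✗
bin=S65: ✗
bin=S27: ✓ → 317
bin=S74: ✗
bin=S77: ✗
bin=S86: ✗
bin=S63: ✓ → 477
bin=S11: ✗
bin=S28: ✓ → 781
hazmat_avg = (317 + 477 + 781) / 3 = 525

c1_sum=655, hazmat_sum=2320, hazmat_avg=525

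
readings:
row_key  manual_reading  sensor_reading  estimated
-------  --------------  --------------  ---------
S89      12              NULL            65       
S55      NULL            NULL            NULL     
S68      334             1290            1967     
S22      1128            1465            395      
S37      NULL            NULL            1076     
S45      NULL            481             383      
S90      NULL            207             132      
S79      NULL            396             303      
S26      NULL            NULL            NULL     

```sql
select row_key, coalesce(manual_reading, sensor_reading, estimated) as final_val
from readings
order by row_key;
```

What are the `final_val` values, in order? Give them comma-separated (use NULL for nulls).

1128, NULL, 1076, 481, NULL, 334, 396, 12, 207

row_key=S22: manual_reading=1128 → 1128
row_key=S26: manual_reading=NULL, sensor_reading=NULL, estimated=NULL (all NULL) → NULL
row_key=S37: manual_reading=NULL, sensor_reading=NULL, estimated=1076 → 1076
row_key=S45: manual_reading=NULL, sensor_reading=481 → 481
row_key=S55: manual_reading=NULL, sensor_reading=NULL, estimated=NULL (all NULL) → NULL
row_key=S68: manual_reading=334 → 334
row_key=S79: manual_reading=NULL, sensor_reading=396 → 396
row_key=S89: manual_reading=12 → 12
row_key=S90: manual_reading=NULL, sensor_reading=207 → 207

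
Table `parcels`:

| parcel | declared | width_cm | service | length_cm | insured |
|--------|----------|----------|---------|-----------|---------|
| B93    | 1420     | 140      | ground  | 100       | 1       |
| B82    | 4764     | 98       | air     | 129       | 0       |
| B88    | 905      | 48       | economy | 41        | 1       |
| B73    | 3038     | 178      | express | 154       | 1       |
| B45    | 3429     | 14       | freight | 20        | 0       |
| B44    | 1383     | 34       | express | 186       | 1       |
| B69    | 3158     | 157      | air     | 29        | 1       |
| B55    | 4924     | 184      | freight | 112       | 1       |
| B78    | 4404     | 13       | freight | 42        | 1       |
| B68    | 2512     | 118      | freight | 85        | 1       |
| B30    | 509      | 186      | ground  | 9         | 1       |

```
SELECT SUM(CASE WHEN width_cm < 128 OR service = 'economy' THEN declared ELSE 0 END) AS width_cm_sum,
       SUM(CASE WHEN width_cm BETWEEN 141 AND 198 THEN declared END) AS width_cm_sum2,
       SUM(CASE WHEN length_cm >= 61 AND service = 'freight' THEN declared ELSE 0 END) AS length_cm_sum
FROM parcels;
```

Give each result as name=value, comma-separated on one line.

[width_cm_sum: width_cm < 128 OR service = 'economy']
parcel=B93: ✗
parcel=B82: ✓ → 4764
parcel=B88: ✓ → 905
parcel=B73: ✗
parcel=B45: ✓ → 3429
parcel=B44: ✓ → 1383
parcel=B69: ✗
parcel=B55: ✗
parcel=B78: ✓ → 4404
parcel=B68: ✓ → 2512
parcel=B30: ✗
width_cm_sum = 4764 + 905 + 3429 + 1383 + 4404 + 2512 = 17397
—
[width_cm_sum2: width_cm BETWEEN 141 AND 198]
parcel=B93: ✗
parcel=B82: ✗
parcel=B88: ✗
parcel=B73: ✓ → 3038
parcel=B45: ✗
parcel=B44: ✗
parcel=B69: ✓ → 3158
parcel=B55: ✓ → 4924
parcel=B78: ✗
parcel=B68: ✗
parcel=B30: ✓ → 509
width_cm_sum2 = 3038 + 3158 + 4924 + 509 = 11629
—
[length_cm_sum: length_cm >= 61 AND service = 'freight']
parcel=B93: ✗
parcel=B82: ✗
parcel=B88: ✗
parcel=B73: ✗
parcel=B45: ✗
parcel=B44: ✗
parcel=B69: ✗
parcel=B55: ✓ → 4924
parcel=B78: ✗
parcel=B68: ✓ → 2512
parcel=B30: ✗
length_cm_sum = 4924 + 2512 = 7436

width_cm_sum=17397, width_cm_sum2=11629, length_cm_sum=7436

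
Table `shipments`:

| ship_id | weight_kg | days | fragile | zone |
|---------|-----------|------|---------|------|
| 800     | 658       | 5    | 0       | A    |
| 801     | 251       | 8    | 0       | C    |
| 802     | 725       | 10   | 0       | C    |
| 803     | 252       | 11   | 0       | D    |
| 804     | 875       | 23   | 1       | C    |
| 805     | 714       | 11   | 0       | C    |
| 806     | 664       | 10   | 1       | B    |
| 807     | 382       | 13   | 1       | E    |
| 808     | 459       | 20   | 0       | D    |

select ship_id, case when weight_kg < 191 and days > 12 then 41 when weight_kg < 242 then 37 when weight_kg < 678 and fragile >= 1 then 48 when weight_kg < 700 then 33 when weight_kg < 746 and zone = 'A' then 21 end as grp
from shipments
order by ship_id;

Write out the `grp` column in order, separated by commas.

33, 33, NULL, 33, NULL, NULL, 48, 48, 33

ship_id=800: weight_kg < 700 → 33
ship_id=801: weight_kg < 700 → 33
ship_id=802: (no match → NULL) → NULL
ship_id=803: weight_kg < 700 → 33
ship_id=804: (no match → NULL) → NULL
ship_id=805: (no match → NULL) → NULL
ship_id=806: weight_kg < 678 and fragile >= 1 → 48
ship_id=807: weight_kg < 678 and fragile >= 1 → 48
ship_id=808: weight_kg < 700 → 33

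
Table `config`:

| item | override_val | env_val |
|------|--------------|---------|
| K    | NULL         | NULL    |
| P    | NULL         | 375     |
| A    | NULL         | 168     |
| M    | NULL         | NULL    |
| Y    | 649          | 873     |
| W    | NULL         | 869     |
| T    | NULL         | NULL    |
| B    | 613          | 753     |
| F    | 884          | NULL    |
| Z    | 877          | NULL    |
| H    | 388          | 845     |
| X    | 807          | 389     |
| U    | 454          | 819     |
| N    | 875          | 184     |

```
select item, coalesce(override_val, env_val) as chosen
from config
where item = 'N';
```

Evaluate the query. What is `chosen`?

item = N: override_val=875, env_val=184.
override_val=875 → 875

875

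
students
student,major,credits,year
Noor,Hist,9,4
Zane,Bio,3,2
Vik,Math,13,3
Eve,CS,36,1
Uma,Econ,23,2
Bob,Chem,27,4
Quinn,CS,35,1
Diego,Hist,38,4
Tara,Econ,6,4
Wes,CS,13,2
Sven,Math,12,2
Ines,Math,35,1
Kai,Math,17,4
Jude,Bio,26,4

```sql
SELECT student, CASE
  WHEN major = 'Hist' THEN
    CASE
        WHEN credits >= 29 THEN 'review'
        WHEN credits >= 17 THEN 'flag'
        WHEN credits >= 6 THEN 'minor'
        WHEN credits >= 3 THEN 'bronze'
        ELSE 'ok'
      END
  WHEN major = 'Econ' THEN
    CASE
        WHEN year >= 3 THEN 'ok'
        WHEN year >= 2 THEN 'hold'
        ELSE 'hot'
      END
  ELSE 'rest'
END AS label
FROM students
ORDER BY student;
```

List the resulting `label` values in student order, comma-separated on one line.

student=Bob: major='Chem' → outer ELSE → rest
student=Diego: major='Hist' → inner[credits >= 29] → review
student=Eve: major='CS' → outer ELSE → rest
student=Ines: major='Math' → outer ELSE → rest
student=Jude: major='Bio' → outer ELSE → rest
student=Kai: major='Math' → outer ELSE → rest
student=Noor: major='Hist' → inner[credits >= 6] → minor
student=Quinn: major='CS' → outer ELSE → rest
student=Sven: major='Math' → outer ELSE → rest
student=Tara: major='Econ' → inner[year >= 3] → ok
student=Uma: major='Econ' → inner[year >= 2] → hold
student=Vik: major='Math' → outer ELSE → rest
student=Wes: major='CS' → outer ELSE → rest
student=Zane: major='Bio' → outer ELSE → rest

rest, review, rest, rest, rest, rest, minor, rest, rest, ok, hold, rest, rest, rest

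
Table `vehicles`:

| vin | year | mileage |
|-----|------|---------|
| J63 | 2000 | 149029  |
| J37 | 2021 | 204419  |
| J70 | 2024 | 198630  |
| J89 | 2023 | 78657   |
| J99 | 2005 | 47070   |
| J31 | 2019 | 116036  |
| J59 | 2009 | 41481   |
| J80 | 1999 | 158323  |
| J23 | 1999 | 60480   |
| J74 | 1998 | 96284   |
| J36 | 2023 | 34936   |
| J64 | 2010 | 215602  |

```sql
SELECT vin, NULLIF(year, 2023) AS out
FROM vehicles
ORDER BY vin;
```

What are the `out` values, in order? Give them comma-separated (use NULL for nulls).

1999, 2019, NULL, 2021, 2009, 2000, 2010, 2024, 1998, 1999, NULL, 2005

vin=J23: year=1999 vs 2023: differ → 1999
vin=J31: year=2019 vs 2023: differ → 2019
vin=J36: year=2023 vs 2023: equal → NULL
vin=J37: year=2021 vs 2023: differ → 2021
vin=J59: year=2009 vs 2023: differ → 2009
vin=J63: year=2000 vs 2023: differ → 2000
vin=J64: year=2010 vs 2023: differ → 2010
vin=J70: year=2024 vs 2023: differ → 2024
vin=J74: year=1998 vs 2023: differ → 1998
vin=J80: year=1999 vs 2023: differ → 1999
vin=J89: year=2023 vs 2023: equal → NULL
vin=J99: year=2005 vs 2023: differ → 2005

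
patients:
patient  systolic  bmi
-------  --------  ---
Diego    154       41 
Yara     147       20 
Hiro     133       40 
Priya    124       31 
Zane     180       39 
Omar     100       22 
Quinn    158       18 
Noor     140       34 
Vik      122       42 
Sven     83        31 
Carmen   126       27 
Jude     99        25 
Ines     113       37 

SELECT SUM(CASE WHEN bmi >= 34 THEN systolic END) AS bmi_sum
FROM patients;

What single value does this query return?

842

patient=Diego: ✓ → 154
patient=Yara: ✗
patient=Hiro: ✓ → 133
patient=Priya: ✗
patient=Zane: ✓ → 180
patient=Omar: ✗
patient=Quinn: ✗
patient=Noor: ✓ → 140
patient=Vik: ✓ → 122
patient=Sven: ✗
patient=Carmen: ✗
patient=Jude: ✗
patient=Ines: ✓ → 113
bmi_sum = 154 + 133 + 180 + 140 + 122 + 113 = 842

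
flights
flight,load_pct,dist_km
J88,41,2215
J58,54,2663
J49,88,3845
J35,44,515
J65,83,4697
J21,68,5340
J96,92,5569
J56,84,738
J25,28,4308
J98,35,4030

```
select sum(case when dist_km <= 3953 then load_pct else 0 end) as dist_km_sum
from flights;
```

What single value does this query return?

flight=J88: ✓ → 41
flight=J58: ✓ → 54
flight=J49: ✓ → 88
flight=J35: ✓ → 44
flight=J65: ✗
flight=J21: ✗
flight=J96: ✗
flight=J56: ✓ → 84
flight=J25: ✗
flight=J98: ✗
dist_km_sum = 41 + 54 + 88 + 44 + 84 = 311

311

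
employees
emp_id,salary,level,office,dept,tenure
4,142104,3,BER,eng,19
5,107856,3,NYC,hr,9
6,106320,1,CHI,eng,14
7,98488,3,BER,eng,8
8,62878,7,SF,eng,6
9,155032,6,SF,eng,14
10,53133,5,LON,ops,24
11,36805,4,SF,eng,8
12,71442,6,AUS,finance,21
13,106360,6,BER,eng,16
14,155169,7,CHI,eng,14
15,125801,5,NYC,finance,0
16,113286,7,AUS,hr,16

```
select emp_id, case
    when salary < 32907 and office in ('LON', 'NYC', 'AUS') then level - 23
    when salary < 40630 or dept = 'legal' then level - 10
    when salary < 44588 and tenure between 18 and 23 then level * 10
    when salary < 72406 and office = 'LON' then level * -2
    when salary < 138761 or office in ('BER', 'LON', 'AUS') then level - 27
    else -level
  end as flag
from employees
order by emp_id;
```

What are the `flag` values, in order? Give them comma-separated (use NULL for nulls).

emp_id=4: salary < 138761 or office in ('BER', 'LON', 'AUS') → -24
emp_id=5: salary < 138761 or office in ('BER', 'LON', 'AUS') → -24
emp_id=6: salary < 138761 or office in ('BER', 'LON', 'AUS') → -26
emp_id=7: salary < 138761 or office in ('BER', 'LON', 'AUS') → -24
emp_id=8: salary < 138761 or office in ('BER', 'LON', 'AUS') → -20
emp_id=9: ELSE → -6
emp_id=10: salary < 72406 and office = 'LON' → -10
emp_id=11: salary < 40630 or dept = 'legal' → -6
emp_id=12: salary < 138761 or office in ('BER', 'LON', 'AUS') → -21
emp_id=13: salary < 138761 or office in ('BER', 'LON', 'AUS') → -21
emp_id=14: ELSE → -7
emp_id=15: salary < 138761 or office in ('BER', 'LON', 'AUS') → -22
emp_id=16: salary < 138761 or office in ('BER', 'LON', 'AUS') → -20

-24, -24, -26, -24, -20, -6, -10, -6, -21, -21, -7, -22, -20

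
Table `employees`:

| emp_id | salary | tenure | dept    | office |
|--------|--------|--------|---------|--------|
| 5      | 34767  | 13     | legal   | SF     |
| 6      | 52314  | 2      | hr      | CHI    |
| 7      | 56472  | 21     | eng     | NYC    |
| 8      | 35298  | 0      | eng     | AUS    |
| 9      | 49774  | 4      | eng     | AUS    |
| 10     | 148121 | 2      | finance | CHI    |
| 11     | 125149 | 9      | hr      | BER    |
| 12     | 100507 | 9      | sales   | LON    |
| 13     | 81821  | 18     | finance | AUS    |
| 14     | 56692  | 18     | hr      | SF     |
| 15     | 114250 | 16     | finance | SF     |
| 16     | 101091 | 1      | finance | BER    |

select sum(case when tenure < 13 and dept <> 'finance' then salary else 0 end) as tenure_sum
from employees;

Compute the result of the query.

363042

emp_id=5: ✗
emp_id=6: ✓ → 52314
emp_id=7: ✗
emp_id=8: ✓ → 35298
emp_id=9: ✓ → 49774
emp_id=10: ✗
emp_id=11: ✓ → 125149
emp_id=12: ✓ → 100507
emp_id=13: ✗
emp_id=14: ✗
emp_id=15: ✗
emp_id=16: ✗
tenure_sum = 52314 + 35298 + 49774 + 125149 + 100507 = 363042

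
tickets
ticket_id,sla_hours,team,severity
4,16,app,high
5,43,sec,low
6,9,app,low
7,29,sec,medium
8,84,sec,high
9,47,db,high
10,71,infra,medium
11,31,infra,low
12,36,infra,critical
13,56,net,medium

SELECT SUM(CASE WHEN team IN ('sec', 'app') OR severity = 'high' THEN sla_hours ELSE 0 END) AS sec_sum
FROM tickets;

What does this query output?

ticket_id=4: ✓ → 16
ticket_id=5: ✓ → 43
ticket_id=6: ✓ → 9
ticket_id=7: ✓ → 29
ticket_id=8: ✓ → 84
ticket_id=9: ✓ → 47
ticket_id=10: ✗
ticket_id=11: ✗
ticket_id=12: ✗
ticket_id=13: ✗
sec_sum = 16 + 43 + 9 + 29 + 84 + 47 = 228

228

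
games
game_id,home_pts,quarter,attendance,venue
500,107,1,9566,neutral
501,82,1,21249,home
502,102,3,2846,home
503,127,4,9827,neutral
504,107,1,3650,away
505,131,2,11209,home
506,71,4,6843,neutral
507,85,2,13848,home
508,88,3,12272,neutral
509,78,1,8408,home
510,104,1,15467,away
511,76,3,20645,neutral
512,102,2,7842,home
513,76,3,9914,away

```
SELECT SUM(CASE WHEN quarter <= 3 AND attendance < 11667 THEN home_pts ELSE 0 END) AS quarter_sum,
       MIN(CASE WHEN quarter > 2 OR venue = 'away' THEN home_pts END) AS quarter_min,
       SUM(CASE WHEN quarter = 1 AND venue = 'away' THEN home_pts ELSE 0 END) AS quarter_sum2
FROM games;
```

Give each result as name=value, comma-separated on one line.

quarter_sum=703, quarter_min=71, quarter_sum2=211

[quarter_sum: quarter <= 3 AND attendance < 11667]
game_id=500: ✓ → 107
game_id=501: ✗
game_id=502: ✓ → 102
game_id=503: ✗
game_id=504: ✓ → 107
game_id=505: ✓ → 131
game_id=506: ✗
game_id=507: ✗
game_id=508: ✗
game_id=509: ✓ → 78
game_id=510: ✗
game_id=511: ✗
game_id=512: ✓ → 102
game_id=513: ✓ → 76
quarter_sum = 107 + 102 + 107 + 131 + 78 + 102 + 76 = 703
—
[quarter_min: quarter > 2 OR venue = 'away']
game_id=500: ✗
game_id=501: ✗
game_id=502: ✓ → 102
game_id=503: ✓ → 127
game_id=504: ✓ → 107
game_id=505: ✗
game_id=506: ✓ → 71
game_id=507: ✗
game_id=508: ✓ → 88
game_id=509: ✗
game_id=510: ✓ → 104
game_id=511: ✓ → 76
game_id=512: ✗
game_id=513: ✓ → 76
quarter_min = MIN(102, 127, 107, 71, 88, 104, 76, 76) = 71
—
[quarter_sum2: quarter = 1 AND venue = 'away']
game_id=500: ✗
game_id=501: ✗
game_id=502: ✗
game_id=503: ✗
game_id=504: ✓ → 107
game_id=505: ✗
game_id=506: ✗
game_id=507: ✗
game_id=508: ✗
game_id=509: ✗
game_id=510: ✓ → 104
game_id=511: ✗
game_id=512: ✗
game_id=513: ✗
quarter_sum2 = 107 + 104 = 211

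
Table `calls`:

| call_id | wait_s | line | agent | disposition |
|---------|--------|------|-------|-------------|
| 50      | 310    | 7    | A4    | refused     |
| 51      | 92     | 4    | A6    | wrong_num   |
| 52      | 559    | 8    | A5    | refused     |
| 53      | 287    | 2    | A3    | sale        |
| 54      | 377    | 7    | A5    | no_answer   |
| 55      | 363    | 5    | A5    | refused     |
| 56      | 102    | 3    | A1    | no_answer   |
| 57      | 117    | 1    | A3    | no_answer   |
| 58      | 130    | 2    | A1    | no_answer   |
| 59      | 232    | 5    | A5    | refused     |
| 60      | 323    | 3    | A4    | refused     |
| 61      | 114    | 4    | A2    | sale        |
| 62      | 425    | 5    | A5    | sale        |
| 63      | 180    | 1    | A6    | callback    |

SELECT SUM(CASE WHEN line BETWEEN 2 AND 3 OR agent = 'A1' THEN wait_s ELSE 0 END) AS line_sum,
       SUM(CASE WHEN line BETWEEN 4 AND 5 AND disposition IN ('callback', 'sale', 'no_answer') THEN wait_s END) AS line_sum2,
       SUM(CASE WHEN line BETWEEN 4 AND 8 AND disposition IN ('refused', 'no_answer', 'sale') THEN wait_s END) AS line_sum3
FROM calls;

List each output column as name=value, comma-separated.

[line_sum: line BETWEEN 2 AND 3 OR agent = 'A1']
call_id=50: ✗
call_id=51: ✗
call_id=52: ✗
call_id=53: ✓ → 287
call_id=54: ✗
call_id=55: ✗
call_id=56: ✓ → 102
call_id=57: ✗
call_id=58: ✓ → 130
call_id=59: ✗
call_id=60: ✓ → 323
call_id=61: ✗
call_id=62: ✗
call_id=63: ✗
line_sum = 287 + 102 + 130 + 323 = 842
—
[line_sum2: line BETWEEN 4 AND 5 AND disposition IN ('callback', 'sale', 'no_answer')]
call_id=50: ✗
call_id=51: ✗
call_id=52: ✗
call_id=53: ✗
call_id=54: ✗
call_id=55: ✗
call_id=56: ✗
call_id=57: ✗
call_id=58: ✗
call_id=59: ✗
call_id=60: ✗
call_id=61: ✓ → 114
call_id=62: ✓ → 425
call_id=63: ✗
line_sum2 = 114 + 425 = 539
—
[line_sum3: line BETWEEN 4 AND 8 AND disposition IN ('refused', 'no_answer', 'sale')]
call_id=50: ✓ → 310
call_id=51: ✗
call_id=52: ✓ → 559
call_id=53: ✗
call_id=54: ✓ → 377
call_id=55: ✓ → 363
call_id=56: ✗
call_id=57: ✗
call_id=58: ✗
call_id=59: ✓ → 232
call_id=60: ✗
call_id=61: ✓ → 114
call_id=62: ✓ → 425
call_id=63: ✗
line_sum3 = 310 + 559 + 377 + 363 + 232 + 114 + 425 = 2380

line_sum=842, line_sum2=539, line_sum3=2380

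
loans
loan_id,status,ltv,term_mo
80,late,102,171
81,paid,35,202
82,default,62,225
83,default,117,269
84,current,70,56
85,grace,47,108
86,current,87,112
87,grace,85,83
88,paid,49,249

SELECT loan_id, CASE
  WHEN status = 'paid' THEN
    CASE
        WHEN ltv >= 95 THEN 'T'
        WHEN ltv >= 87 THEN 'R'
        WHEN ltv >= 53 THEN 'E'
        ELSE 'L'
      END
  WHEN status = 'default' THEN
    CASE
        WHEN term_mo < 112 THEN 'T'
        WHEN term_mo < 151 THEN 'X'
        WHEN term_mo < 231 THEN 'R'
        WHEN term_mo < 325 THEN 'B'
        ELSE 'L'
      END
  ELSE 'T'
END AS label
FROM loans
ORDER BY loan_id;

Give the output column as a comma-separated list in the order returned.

loan_id=80: status='late' → outer ELSE → T
loan_id=81: status='paid' → inner[ELSE] → L
loan_id=82: status='default' → inner[term_mo < 231] → R
loan_id=83: status='default' → inner[term_mo < 325] → B
loan_id=84: status='current' → outer ELSE → T
loan_id=85: status='grace' → outer ELSE → T
loan_id=86: status='current' → outer ELSE → T
loan_id=87: status='grace' → outer ELSE → T
loan_id=88: status='paid' → inner[ELSE] → L

T, L, R, B, T, T, T, T, L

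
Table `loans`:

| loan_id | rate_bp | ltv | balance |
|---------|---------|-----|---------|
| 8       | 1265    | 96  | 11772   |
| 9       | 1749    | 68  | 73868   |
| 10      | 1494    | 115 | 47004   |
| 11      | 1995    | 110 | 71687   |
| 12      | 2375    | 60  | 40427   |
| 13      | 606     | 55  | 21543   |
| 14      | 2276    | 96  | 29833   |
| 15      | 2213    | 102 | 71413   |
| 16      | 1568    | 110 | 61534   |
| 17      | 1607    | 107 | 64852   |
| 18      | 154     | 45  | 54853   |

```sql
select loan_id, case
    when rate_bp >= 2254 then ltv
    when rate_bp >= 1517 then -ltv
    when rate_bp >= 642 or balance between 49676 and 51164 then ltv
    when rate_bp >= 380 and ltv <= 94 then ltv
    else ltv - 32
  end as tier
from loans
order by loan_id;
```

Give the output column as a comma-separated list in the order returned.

loan_id=8: rate_bp >= 642 or balance between 49676 and 51164 → 96
loan_id=9: rate_bp >= 1517 → -68
loan_id=10: rate_bp >= 642 or balance between 49676 and 51164 → 115
loan_id=11: rate_bp >= 1517 → -110
loan_id=12: rate_bp >= 2254 → 60
loan_id=13: rate_bp >= 380 and ltv <= 94 → 55
loan_id=14: rate_bp >= 2254 → 96
loan_id=15: rate_bp >= 1517 → -102
loan_id=16: rate_bp >= 1517 → -110
loan_id=17: rate_bp >= 1517 → -107
loan_id=18: ELSE → 13

96, -68, 115, -110, 60, 55, 96, -102, -110, -107, 13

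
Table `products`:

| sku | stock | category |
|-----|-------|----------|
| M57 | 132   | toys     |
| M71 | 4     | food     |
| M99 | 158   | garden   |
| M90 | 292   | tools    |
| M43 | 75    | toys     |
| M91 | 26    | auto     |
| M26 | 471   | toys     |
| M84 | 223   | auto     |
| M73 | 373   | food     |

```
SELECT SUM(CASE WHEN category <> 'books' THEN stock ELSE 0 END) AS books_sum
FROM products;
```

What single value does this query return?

sku=M57: ✓ → 132
sku=M71: ✓ → 4
sku=M99: ✓ → 158
sku=M90: ✓ → 292
sku=M43: ✓ → 75
sku=M91: ✓ → 26
sku=M26: ✓ → 471
sku=M84: ✓ → 223
sku=M73: ✓ → 373
books_sum = 132 + 4 + 158 + 292 + 75 + 26 + 471 + 223 + 373 = 1754

1754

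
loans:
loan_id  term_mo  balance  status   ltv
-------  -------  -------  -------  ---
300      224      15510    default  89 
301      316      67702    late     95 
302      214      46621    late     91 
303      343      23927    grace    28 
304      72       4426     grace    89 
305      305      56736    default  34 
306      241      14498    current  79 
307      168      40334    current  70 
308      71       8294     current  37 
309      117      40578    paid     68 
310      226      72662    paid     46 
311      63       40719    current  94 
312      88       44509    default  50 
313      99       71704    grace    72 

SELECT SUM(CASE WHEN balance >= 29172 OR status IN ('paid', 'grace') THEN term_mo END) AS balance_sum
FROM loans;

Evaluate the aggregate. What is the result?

loan_id=300: ✗
loan_id=301: ✓ → 316
loan_id=302: ✓ → 214
loan_id=303: ✓ → 343
loan_id=304: ✓ → 72
loan_id=305: ✓ → 305
loan_id=306: ✗
loan_id=307: ✓ → 168
loan_id=308: ✗
loan_id=309: ✓ → 117
loan_id=310: ✓ → 226
loan_id=311: ✓ → 63
loan_id=312: ✓ → 88
loan_id=313: ✓ → 99
balance_sum = 316 + 214 + 343 + 72 + 305 + 168 + 117 + 226 + 63 + 88 + 99 = 2011

2011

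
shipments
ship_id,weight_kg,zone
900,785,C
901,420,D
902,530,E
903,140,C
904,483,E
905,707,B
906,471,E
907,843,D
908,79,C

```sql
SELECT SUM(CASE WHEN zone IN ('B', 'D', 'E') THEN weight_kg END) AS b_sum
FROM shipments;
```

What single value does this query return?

ship_id=900: ✗
ship_id=901: ✓ → 420
ship_id=902: ✓ → 530
ship_id=903: ✗
ship_id=904: ✓ → 483
ship_id=905: ✓ → 707
ship_id=906: ✓ → 471
ship_id=907: ✓ → 843
ship_id=908: ✗
b_sum = 420 + 530 + 483 + 707 + 471 + 843 = 3454

3454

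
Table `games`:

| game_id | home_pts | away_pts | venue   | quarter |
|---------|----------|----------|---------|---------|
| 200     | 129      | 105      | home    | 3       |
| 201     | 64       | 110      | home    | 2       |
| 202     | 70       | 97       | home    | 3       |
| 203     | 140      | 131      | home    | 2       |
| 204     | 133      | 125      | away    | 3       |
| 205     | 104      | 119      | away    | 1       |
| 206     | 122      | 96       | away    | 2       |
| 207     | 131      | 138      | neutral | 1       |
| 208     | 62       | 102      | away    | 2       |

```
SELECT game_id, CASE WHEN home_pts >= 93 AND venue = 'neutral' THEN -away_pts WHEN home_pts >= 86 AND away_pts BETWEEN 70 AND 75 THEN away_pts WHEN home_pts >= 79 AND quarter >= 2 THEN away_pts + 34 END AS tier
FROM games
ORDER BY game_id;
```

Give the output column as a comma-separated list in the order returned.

139, NULL, NULL, 165, 159, NULL, 130, -138, NULL

game_id=200: home_pts >= 79 AND quarter >= 2 → 139
game_id=201: (no match → NULL) → NULL
game_id=202: (no match → NULL) → NULL
game_id=203: home_pts >= 79 AND quarter >= 2 → 165
game_id=204: home_pts >= 79 AND quarter >= 2 → 159
game_id=205: (no match → NULL) → NULL
game_id=206: home_pts >= 79 AND quarter >= 2 → 130
game_id=207: home_pts >= 93 AND venue = 'neutral' → -138
game_id=208: (no match → NULL) → NULL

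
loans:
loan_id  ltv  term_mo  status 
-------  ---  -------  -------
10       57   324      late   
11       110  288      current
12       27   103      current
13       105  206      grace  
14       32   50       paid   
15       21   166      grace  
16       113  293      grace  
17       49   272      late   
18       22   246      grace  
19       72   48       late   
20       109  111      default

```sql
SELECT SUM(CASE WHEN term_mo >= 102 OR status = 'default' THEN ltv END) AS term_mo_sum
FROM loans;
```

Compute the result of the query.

loan_id=10: ✓ → 57
loan_id=11: ✓ → 110
loan_id=12: ✓ → 27
loan_id=13: ✓ → 105
loan_id=14: ✗
loan_id=15: ✓ → 21
loan_id=16: ✓ → 113
loan_id=17: ✓ → 49
loan_id=18: ✓ → 22
loan_id=19: ✗
loan_id=20: ✓ → 109
term_mo_sum = 57 + 110 + 27 + 105 + 21 + 113 + 49 + 22 + 109 = 613

613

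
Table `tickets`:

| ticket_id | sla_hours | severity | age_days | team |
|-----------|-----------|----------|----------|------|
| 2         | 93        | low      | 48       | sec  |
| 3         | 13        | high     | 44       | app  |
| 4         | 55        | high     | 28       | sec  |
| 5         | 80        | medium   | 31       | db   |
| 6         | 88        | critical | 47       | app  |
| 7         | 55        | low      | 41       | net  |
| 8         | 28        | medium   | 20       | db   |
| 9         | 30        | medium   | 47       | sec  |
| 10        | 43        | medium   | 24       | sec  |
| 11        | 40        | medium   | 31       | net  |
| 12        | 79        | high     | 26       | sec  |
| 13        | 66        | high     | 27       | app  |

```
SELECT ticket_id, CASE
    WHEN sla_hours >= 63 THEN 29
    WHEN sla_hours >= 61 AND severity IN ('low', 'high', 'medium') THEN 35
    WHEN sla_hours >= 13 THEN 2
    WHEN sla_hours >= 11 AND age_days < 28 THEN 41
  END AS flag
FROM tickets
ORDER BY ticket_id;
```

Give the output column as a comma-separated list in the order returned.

29, 2, 2, 29, 29, 2, 2, 2, 2, 2, 29, 29

ticket_id=2: sla_hours >= 63 → 29
ticket_id=3: sla_hours >= 13 → 2
ticket_id=4: sla_hours >= 13 → 2
ticket_id=5: sla_hours >= 63 → 29
ticket_id=6: sla_hours >= 63 → 29
ticket_id=7: sla_hours >= 13 → 2
ticket_id=8: sla_hours >= 13 → 2
ticket_id=9: sla_hours >= 13 → 2
ticket_id=10: sla_hours >= 13 → 2
ticket_id=11: sla_hours >= 13 → 2
ticket_id=12: sla_hours >= 63 → 29
ticket_id=13: sla_hours >= 63 → 29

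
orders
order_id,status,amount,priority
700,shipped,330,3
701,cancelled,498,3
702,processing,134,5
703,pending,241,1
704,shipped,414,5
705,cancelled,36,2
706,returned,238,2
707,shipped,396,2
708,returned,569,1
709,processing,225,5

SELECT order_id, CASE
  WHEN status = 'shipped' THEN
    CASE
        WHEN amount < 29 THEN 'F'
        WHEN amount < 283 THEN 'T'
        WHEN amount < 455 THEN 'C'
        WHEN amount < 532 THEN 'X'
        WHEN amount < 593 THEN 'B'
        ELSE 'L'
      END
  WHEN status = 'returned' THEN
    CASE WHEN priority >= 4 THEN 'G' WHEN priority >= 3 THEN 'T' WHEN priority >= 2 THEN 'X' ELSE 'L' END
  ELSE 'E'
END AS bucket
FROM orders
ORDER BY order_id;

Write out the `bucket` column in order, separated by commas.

order_id=700: status='shipped' → inner[amount < 455] → C
order_id=701: status='cancelled' → outer ELSE → E
order_id=702: status='processing' → outer ELSE → E
order_id=703: status='pending' → outer ELSE → E
order_id=704: status='shipped' → inner[amount < 455] → C
order_id=705: status='cancelled' → outer ELSE → E
order_id=706: status='returned' → inner[priority >= 2] → X
order_id=707: status='shipped' → inner[amount < 455] → C
order_id=708: status='returned' → inner[ELSE] → L
order_id=709: status='processing' → outer ELSE → E

C, E, E, E, C, E, X, C, L, E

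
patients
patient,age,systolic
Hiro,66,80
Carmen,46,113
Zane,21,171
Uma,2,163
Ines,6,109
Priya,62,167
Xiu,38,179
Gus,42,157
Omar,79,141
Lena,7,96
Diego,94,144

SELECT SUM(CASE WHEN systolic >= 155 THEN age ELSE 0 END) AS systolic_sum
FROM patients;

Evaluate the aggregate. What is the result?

patient=Hiro: ✗
patient=Carmen: ✗
patient=Zane: ✓ → 21
patient=Uma: ✓ → 2
patient=Ines: ✗
patient=Priya: ✓ → 62
patient=Xiu: ✓ → 38
patient=Gus: ✓ → 42
patient=Omar: ✗
patient=Lena: ✗
patient=Diego: ✗
systolic_sum = 21 + 2 + 62 + 38 + 42 = 165

165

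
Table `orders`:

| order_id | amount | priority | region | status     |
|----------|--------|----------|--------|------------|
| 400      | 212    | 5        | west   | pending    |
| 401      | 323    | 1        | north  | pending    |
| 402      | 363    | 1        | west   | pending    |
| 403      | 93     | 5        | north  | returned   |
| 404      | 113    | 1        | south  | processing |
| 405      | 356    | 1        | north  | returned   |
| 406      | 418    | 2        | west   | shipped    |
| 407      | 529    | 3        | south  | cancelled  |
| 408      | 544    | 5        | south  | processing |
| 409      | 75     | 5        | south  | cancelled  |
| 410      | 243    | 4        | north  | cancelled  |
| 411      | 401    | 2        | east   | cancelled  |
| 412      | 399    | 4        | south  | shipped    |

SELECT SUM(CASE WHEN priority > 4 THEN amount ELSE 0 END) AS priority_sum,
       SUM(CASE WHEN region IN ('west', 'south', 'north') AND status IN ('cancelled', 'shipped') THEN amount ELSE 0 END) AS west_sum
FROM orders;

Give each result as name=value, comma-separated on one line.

[priority_sum: priority > 4]
order_id=400: ✓ → 212
order_id=401: ✗
order_id=402: ✗
order_id=403: ✓ → 93
order_id=404: ✗
order_id=405: ✗
order_id=406: ✗
order_id=407: ✗
order_id=408: ✓ → 544
order_id=409: ✓ → 75
order_id=410: ✗
order_id=411: ✗
order_id=412: ✗
priority_sum = 212 + 93 + 544 + 75 = 924
—
[west_sum: region IN ('west', 'south', 'north') AND status IN ('cancelled', 'shipped')]
order_id=400: ✗
order_id=401: ✗
order_id=402: ✗
order_id=403: ✗
order_id=404: ✗
order_id=405: ✗
order_id=406: ✓ → 418
order_id=407: ✓ → 529
order_id=408: ✗
order_id=409: ✓ → 75
order_id=410: ✓ → 243
order_id=411: ✗
order_id=412: ✓ → 399
west_sum = 418 + 529 + 75 + 243 + 399 = 1664

priority_sum=924, west_sum=1664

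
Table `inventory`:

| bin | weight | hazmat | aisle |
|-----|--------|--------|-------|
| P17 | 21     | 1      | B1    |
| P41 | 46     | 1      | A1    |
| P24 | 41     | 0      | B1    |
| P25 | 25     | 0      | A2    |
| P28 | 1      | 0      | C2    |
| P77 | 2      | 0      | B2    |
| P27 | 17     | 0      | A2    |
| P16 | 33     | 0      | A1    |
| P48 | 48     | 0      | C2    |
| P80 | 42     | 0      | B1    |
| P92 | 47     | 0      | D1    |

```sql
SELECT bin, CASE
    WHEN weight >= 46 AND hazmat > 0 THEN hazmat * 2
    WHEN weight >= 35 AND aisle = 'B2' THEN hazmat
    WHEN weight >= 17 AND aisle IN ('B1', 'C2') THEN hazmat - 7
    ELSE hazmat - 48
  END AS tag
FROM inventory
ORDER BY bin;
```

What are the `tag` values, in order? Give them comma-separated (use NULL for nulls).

-48, -6, -7, -48, -48, -48, 2, -7, -48, -7, -48

bin=P16: ELSE → -48
bin=P17: weight >= 17 AND aisle IN ('B1', 'C2') → -6
bin=P24: weight >= 17 AND aisle IN ('B1', 'C2') → -7
bin=P25: ELSE → -48
bin=P27: ELSE → -48
bin=P28: ELSE → -48
bin=P41: weight >= 46 AND hazmat > 0 → 2
bin=P48: weight >= 17 AND aisle IN ('B1', 'C2') → -7
bin=P77: ELSE → -48
bin=P80: weight >= 17 AND aisle IN ('B1', 'C2') → -7
bin=P92: ELSE → -48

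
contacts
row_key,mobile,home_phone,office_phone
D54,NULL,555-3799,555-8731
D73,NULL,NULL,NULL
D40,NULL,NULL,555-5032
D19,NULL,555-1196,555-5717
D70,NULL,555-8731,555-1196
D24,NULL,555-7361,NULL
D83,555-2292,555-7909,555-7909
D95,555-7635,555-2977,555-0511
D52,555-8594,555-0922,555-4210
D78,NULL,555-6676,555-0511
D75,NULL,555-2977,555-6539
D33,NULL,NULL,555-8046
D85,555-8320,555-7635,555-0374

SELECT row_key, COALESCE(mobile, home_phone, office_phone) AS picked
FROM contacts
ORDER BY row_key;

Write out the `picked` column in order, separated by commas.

row_key=D19: mobile=NULL, home_phone=555-1196 → 555-1196
row_key=D24: mobile=NULL, home_phone=555-7361 → 555-7361
row_key=D33: mobile=NULL, home_phone=NULL, office_phone=555-8046 → 555-8046
row_key=D40: mobile=NULL, home_phone=NULL, office_phone=555-5032 → 555-5032
row_key=D52: mobile=555-8594 → 555-8594
row_key=D54: mobile=NULL, home_phone=555-3799 → 555-3799
row_key=D70: mobile=NULL, home_phone=555-8731 → 555-8731
row_key=D73: mobile=NULL, home_phone=NULL, office_phone=NULL (all NULL) → NULL
row_key=D75: mobile=NULL, home_phone=555-2977 → 555-2977
row_key=D78: mobile=NULL, home_phone=555-6676 → 555-6676
row_key=D83: mobile=555-2292 → 555-2292
row_key=D85: mobile=555-8320 → 555-8320
row_key=D95: mobile=555-7635 → 555-7635

555-1196, 555-7361, 555-8046, 555-5032, 555-8594, 555-3799, 555-8731, NULL, 555-2977, 555-6676, 555-2292, 555-8320, 555-7635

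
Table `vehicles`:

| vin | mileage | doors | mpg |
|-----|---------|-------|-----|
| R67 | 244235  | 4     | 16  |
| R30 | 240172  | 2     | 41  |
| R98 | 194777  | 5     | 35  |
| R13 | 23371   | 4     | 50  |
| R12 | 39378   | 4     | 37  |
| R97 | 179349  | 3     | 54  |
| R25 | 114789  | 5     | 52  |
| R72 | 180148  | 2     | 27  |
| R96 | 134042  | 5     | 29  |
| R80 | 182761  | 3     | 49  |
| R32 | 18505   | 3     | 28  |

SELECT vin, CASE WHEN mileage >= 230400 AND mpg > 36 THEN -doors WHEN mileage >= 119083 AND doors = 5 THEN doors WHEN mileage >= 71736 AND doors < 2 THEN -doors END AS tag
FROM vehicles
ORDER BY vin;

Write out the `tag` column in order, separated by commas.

NULL, NULL, NULL, -2, NULL, NULL, NULL, NULL, 5, NULL, 5

vin=R12: (no match → NULL) → NULL
vin=R13: (no match → NULL) → NULL
vin=R25: (no match → NULL) → NULL
vin=R30: mileage >= 230400 AND mpg > 36 → -2
vin=R32: (no match → NULL) → NULL
vin=R67: (no match → NULL) → NULL
vin=R72: (no match → NULL) → NULL
vin=R80: (no match → NULL) → NULL
vin=R96: mileage >= 119083 AND doors = 5 → 5
vin=R97: (no match → NULL) → NULL
vin=R98: mileage >= 119083 AND doors = 5 → 5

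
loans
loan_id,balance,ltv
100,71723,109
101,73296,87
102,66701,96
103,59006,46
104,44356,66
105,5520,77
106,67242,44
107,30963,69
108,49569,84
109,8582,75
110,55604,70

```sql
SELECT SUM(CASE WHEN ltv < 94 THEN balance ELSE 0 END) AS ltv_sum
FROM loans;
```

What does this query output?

394138

loan_id=100: ✗
loan_id=101: ✓ → 73296
loan_id=102: ✗
loan_id=103: ✓ → 59006
loan_id=104: ✓ → 44356
loan_id=105: ✓ → 5520
loan_id=106: ✓ → 67242
loan_id=107: ✓ → 30963
loan_id=108: ✓ → 49569
loan_id=109: ✓ → 8582
loan_id=110: ✓ → 55604
ltv_sum = 73296 + 59006 + 44356 + 5520 + 67242 + 30963 + 49569 + 8582 + 55604 = 394138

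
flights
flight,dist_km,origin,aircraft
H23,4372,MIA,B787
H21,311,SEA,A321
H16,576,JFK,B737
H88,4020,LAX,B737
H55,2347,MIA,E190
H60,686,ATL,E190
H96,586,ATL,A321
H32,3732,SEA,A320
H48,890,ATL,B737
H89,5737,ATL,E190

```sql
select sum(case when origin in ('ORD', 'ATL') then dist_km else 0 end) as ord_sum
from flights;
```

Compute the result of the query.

flight=H23: ✗
flight=H21: ✗
flight=H16: ✗
flight=H88: ✗
flight=H55: ✗
flight=H60: ✓ → 686
flight=H96: ✓ → 586
flight=H32: ✗
flight=H48: ✓ → 890
flight=H89: ✓ → 5737
ord_sum = 686 + 586 + 890 + 5737 = 7899

7899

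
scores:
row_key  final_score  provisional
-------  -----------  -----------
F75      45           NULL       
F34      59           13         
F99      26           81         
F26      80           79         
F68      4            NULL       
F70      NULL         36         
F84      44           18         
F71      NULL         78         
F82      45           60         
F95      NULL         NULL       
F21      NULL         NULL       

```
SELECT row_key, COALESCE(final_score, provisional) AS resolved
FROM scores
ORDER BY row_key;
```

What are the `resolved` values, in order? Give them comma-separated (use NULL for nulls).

NULL, 80, 59, 4, 36, 78, 45, 45, 44, NULL, 26

row_key=F21: final_score=NULL, provisional=NULL (all NULL) → NULL
row_key=F26: final_score=80 → 80
row_key=F34: final_score=59 → 59
row_key=F68: final_score=4 → 4
row_key=F70: final_score=NULL, provisional=36 → 36
row_key=F71: final_score=NULL, provisional=78 → 78
row_key=F75: final_score=45 → 45
row_key=F82: final_score=45 → 45
row_key=F84: final_score=44 → 44
row_key=F95: final_score=NULL, provisional=NULL (all NULL) → NULL
row_key=F99: final_score=26 → 26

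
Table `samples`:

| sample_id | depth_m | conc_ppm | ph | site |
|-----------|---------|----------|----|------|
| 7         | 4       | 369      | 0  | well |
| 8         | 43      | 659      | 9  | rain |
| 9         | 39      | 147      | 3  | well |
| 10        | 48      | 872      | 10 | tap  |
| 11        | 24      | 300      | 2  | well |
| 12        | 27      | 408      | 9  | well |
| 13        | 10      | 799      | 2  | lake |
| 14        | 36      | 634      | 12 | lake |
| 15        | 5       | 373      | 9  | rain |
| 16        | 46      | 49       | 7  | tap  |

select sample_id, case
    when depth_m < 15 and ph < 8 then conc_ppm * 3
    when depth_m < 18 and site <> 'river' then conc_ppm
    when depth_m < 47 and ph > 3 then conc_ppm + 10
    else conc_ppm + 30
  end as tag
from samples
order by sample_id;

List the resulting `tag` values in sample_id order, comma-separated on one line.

1107, 669, 177, 902, 330, 418, 2397, 644, 373, 59

sample_id=7: depth_m < 15 and ph < 8 → 1107
sample_id=8: depth_m < 47 and ph > 3 → 669
sample_id=9: ELSE → 177
sample_id=10: ELSE → 902
sample_id=11: ELSE → 330
sample_id=12: depth_m < 47 and ph > 3 → 418
sample_id=13: depth_m < 15 and ph < 8 → 2397
sample_id=14: depth_m < 47 and ph > 3 → 644
sample_id=15: depth_m < 18 and site <> 'river' → 373
sample_id=16: depth_m < 47 and ph > 3 → 59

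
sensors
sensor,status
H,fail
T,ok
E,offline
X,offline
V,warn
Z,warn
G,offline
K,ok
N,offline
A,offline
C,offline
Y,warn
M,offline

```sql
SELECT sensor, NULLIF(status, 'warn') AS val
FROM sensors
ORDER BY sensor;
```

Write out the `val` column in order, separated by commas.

offline, offline, offline, offline, fail, ok, offline, offline, ok, NULL, offline, NULL, NULL

sensor=A: status=offline vs warn: differ → offline
sensor=C: status=offline vs warn: differ → offline
sensor=E: status=offline vs warn: differ → offline
sensor=G: status=offline vs warn: differ → offline
sensor=H: status=fail vs warn: differ → fail
sensor=K: status=ok vs warn: differ → ok
sensor=M: status=offline vs warn: differ → offline
sensor=N: status=offline vs warn: differ → offline
sensor=T: status=ok vs warn: differ → ok
sensor=V: status=warn vs warn: equal → NULL
sensor=X: status=offline vs warn: differ → offline
sensor=Y: status=warn vs warn: equal → NULL
sensor=Z: status=warn vs warn: equal → NULL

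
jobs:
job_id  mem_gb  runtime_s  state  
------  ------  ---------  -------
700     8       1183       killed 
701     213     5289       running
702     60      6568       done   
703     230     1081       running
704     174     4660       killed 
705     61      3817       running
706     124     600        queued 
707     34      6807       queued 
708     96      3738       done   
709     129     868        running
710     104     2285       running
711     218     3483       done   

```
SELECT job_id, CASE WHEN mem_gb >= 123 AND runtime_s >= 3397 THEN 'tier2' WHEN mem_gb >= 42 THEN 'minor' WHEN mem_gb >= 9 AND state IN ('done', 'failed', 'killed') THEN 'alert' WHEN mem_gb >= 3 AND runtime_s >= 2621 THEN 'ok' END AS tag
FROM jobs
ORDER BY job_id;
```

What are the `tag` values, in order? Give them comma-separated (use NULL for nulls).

job_id=700: (no match → NULL) → NULL
job_id=701: mem_gb >= 123 AND runtime_s >= 3397 → tier2
job_id=702: mem_gb >= 42 → minor
job_id=703: mem_gb >= 42 → minor
job_id=704: mem_gb >= 123 AND runtime_s >= 3397 → tier2
job_id=705: mem_gb >= 42 → minor
job_id=706: mem_gb >= 42 → minor
job_id=707: mem_gb >= 3 AND runtime_s >= 2621 → ok
job_id=708: mem_gb >= 42 → minor
job_id=709: mem_gb >= 42 → minor
job_id=710: mem_gb >= 42 → minor
job_id=711: mem_gb >= 123 AND runtime_s >= 3397 → tier2

NULL, tier2, minor, minor, tier2, minor, minor, ok, minor, minor, minor, tier2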